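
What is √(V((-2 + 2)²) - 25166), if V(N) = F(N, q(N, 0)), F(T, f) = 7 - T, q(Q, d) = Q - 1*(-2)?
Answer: I*√25159 ≈ 158.62*I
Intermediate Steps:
q(Q, d) = 2 + Q (q(Q, d) = Q + 2 = 2 + Q)
V(N) = 7 - N
√(V((-2 + 2)²) - 25166) = √((7 - (-2 + 2)²) - 25166) = √((7 - 1*0²) - 25166) = √((7 - 1*0) - 25166) = √((7 + 0) - 25166) = √(7 - 25166) = √(-25159) = I*√25159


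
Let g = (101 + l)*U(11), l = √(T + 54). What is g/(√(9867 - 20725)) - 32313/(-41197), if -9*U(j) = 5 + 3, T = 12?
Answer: 32313/41197 + 4*I*√10858*(101 + √66)/48861 ≈ 0.78435 + 0.93088*I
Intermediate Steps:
U(j) = -8/9 (U(j) = -(5 + 3)/9 = -⅑*8 = -8/9)
l = √66 (l = √(12 + 54) = √66 ≈ 8.1240)
g = -808/9 - 8*√66/9 (g = (101 + √66)*(-8/9) = -808/9 - 8*√66/9 ≈ -96.999)
g/(√(9867 - 20725)) - 32313/(-41197) = (-808/9 - 8*√66/9)/(√(9867 - 20725)) - 32313/(-41197) = (-808/9 - 8*√66/9)/(√(-10858)) - 32313*(-1/41197) = (-808/9 - 8*√66/9)/((I*√10858)) + 32313/41197 = (-808/9 - 8*√66/9)*(-I*√10858/10858) + 32313/41197 = -I*√10858*(-808/9 - 8*√66/9)/10858 + 32313/41197 = 32313/41197 - I*√10858*(-808/9 - 8*√66/9)/10858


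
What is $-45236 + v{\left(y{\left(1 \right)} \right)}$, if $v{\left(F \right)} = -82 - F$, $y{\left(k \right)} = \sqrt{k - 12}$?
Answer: $-45318 - i \sqrt{11} \approx -45318.0 - 3.3166 i$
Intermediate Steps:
$y{\left(k \right)} = \sqrt{-12 + k}$
$-45236 + v{\left(y{\left(1 \right)} \right)} = -45236 - \left(82 + \sqrt{-12 + 1}\right) = -45236 - \left(82 + \sqrt{-11}\right) = -45236 - \left(82 + i \sqrt{11}\right) = -45318 - i \sqrt{11}$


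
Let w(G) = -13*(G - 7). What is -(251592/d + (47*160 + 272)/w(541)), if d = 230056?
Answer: 2877793/99815547 ≈ 0.028831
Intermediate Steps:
w(G) = 91 - 13*G (w(G) = -13*(-7 + G) = 91 - 13*G)
-(251592/d + (47*160 + 272)/w(541)) = -(251592/230056 + (47*160 + 272)/(91 - 13*541)) = -(251592*(1/230056) + (7520 + 272)/(91 - 7033)) = -(31449/28757 + 7792/(-6942)) = -(31449/28757 + 7792*(-1/6942)) = -(31449/28757 - 3896/3471) = -1*(-2877793/99815547) = 2877793/99815547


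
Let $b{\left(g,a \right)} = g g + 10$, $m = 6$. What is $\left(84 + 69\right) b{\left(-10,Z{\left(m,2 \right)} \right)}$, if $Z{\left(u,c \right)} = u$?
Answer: $16830$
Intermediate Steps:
$b{\left(g,a \right)} = 10 + g^{2}$ ($b{\left(g,a \right)} = g^{2} + 10 = 10 + g^{2}$)
$\left(84 + 69\right) b{\left(-10,Z{\left(m,2 \right)} \right)} = \left(84 + 69\right) \left(10 + \left(-10\right)^{2}\right) = 153 \left(10 + 100\right) = 153 \cdot 110 = 16830$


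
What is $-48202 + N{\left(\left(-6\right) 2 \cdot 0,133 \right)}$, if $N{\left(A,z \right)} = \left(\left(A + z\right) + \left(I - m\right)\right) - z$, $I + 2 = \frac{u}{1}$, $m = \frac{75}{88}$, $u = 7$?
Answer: $- \frac{4241411}{88} \approx -48198.0$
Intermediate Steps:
$m = \frac{75}{88}$ ($m = 75 \cdot \frac{1}{88} = \frac{75}{88} \approx 0.85227$)
$I = 5$ ($I = -2 + \frac{7}{1} = -2 + 7 \cdot 1 = -2 + 7 = 5$)
$N{\left(A,z \right)} = \frac{365}{88} + A$ ($N{\left(A,z \right)} = \left(\left(A + z\right) + \left(5 - \frac{75}{88}\right)\right) - z = \left(\left(A + z\right) + \frac{365}{88}\right) - z = \left(\frac{365}{88} + A + z\right) - z = \frac{365}{88} + A$)
$-48202 + N{\left(\left(-6\right) 2 \cdot 0,133 \right)} = -48202 + \left(\frac{365}{88} + \left(-6\right) 2 \cdot 0\right) = -48202 + \left(\frac{365}{88} - 0\right) = -48202 + \left(\frac{365}{88} + 0\right) = -48202 + \frac{365}{88} = - \frac{4241411}{88}$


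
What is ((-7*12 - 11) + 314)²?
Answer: 47961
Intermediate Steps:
((-7*12 - 11) + 314)² = ((-84 - 11) + 314)² = (-95 + 314)² = 219² = 47961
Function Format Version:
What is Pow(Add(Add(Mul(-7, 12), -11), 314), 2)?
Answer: 47961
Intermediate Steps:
Pow(Add(Add(Mul(-7, 12), -11), 314), 2) = Pow(Add(Add(-84, -11), 314), 2) = Pow(Add(-95, 314), 2) = Pow(219, 2) = 47961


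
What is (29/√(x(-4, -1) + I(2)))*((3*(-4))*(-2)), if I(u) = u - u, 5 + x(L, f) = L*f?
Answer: -696*I ≈ -696.0*I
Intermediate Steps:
x(L, f) = -5 + L*f
I(u) = 0
(29/√(x(-4, -1) + I(2)))*((3*(-4))*(-2)) = (29/√((-5 - 4*(-1)) + 0))*((3*(-4))*(-2)) = (29/√((-5 + 4) + 0))*(-12*(-2)) = (29/√(-1 + 0))*24 = (29/√(-1))*24 = (29/I)*24 = (-I*29)*24 = -29*I*24 = -696*I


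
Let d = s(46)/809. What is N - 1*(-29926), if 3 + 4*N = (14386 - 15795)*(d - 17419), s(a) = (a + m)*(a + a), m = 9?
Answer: 4986323927/809 ≈ 6.1636e+6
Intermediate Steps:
s(a) = 2*a*(9 + a) (s(a) = (a + 9)*(a + a) = (9 + a)*(2*a) = 2*a*(9 + a))
d = 5060/809 (d = (2*46*(9 + 46))/809 = (2*46*55)*(1/809) = 5060*(1/809) = 5060/809 ≈ 6.2546)
N = 4962113793/809 (N = -¾ + ((14386 - 15795)*(5060/809 - 17419))/4 = -¾ + (-1409*(-14086911/809))/4 = -¾ + (¼)*(19848457599/809) = -¾ + 19848457599/3236 = 4962113793/809 ≈ 6.1336e+6)
N - 1*(-29926) = 4962113793/809 - 1*(-29926) = 4962113793/809 + 29926 = 4986323927/809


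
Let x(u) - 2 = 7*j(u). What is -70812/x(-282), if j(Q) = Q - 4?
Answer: 17703/500 ≈ 35.406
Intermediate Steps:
j(Q) = -4 + Q
x(u) = -26 + 7*u (x(u) = 2 + 7*(-4 + u) = 2 + (-28 + 7*u) = -26 + 7*u)
-70812/x(-282) = -70812/(-26 + 7*(-282)) = -70812/(-26 - 1974) = -70812/(-2000) = -70812*(-1/2000) = 17703/500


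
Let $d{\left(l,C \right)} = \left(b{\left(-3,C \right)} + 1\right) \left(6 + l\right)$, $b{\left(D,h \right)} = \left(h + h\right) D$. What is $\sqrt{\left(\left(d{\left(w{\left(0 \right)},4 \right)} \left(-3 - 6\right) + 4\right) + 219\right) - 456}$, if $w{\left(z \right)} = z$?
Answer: $\sqrt{1009} \approx 31.765$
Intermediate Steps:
$b{\left(D,h \right)} = 2 D h$ ($b{\left(D,h \right)} = 2 h D = 2 D h$)
$d{\left(l,C \right)} = \left(1 - 6 C\right) \left(6 + l\right)$ ($d{\left(l,C \right)} = \left(2 \left(-3\right) C + 1\right) \left(6 + l\right) = \left(- 6 C + 1\right) \left(6 + l\right) = \left(1 - 6 C\right) \left(6 + l\right)$)
$\sqrt{\left(\left(d{\left(w{\left(0 \right)},4 \right)} \left(-3 - 6\right) + 4\right) + 219\right) - 456} = \sqrt{\left(\left(\left(6 + 0 - 144 - 24 \cdot 0\right) \left(-3 - 6\right) + 4\right) + 219\right) - 456} = \sqrt{\left(\left(\left(6 + 0 - 144 + 0\right) \left(-3 - 6\right) + 4\right) + 219\right) - 456} = \sqrt{\left(\left(\left(-138\right) \left(-9\right) + 4\right) + 219\right) - 456} = \sqrt{\left(\left(1242 + 4\right) + 219\right) - 456} = \sqrt{\left(1246 + 219\right) - 456} = \sqrt{1465 - 456} = \sqrt{1009}$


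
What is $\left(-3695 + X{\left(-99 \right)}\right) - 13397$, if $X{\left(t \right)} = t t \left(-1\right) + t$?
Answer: $-26992$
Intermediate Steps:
$X{\left(t \right)} = t - t^{2}$ ($X{\left(t \right)} = t \left(- t\right) + t = - t^{2} + t = t - t^{2}$)
$\left(-3695 + X{\left(-99 \right)}\right) - 13397 = \left(-3695 - 99 \left(1 - -99\right)\right) - 13397 = \left(-3695 - 99 \left(1 + 99\right)\right) - 13397 = \left(-3695 - 9900\right) - 13397 = -13595 - 13397 = -26992$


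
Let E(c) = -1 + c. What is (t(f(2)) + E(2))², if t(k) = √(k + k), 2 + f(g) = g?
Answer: 1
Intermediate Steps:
f(g) = -2 + g
t(k) = √2*√k (t(k) = √(2*k) = √2*√k)
(t(f(2)) + E(2))² = (√2*√(-2 + 2) + (-1 + 2))² = (√2*√0 + 1)² = (√2*0 + 1)² = (0 + 1)² = 1² = 1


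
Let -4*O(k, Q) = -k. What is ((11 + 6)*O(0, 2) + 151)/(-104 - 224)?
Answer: -151/328 ≈ -0.46037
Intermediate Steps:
O(k, Q) = k/4 (O(k, Q) = -(-1)*k/4 = k/4)
((11 + 6)*O(0, 2) + 151)/(-104 - 224) = ((11 + 6)*((¼)*0) + 151)/(-104 - 224) = (17*0 + 151)/(-328) = (0 + 151)*(-1/328) = 151*(-1/328) = -151/328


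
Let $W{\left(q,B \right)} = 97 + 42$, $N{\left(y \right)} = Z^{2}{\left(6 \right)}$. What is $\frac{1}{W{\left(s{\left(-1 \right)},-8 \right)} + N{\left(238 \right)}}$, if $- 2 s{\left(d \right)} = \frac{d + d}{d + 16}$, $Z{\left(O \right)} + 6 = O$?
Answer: $\frac{1}{139} \approx 0.0071942$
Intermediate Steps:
$Z{\left(O \right)} = -6 + O$
$N{\left(y \right)} = 0$ ($N{\left(y \right)} = \left(-6 + 6\right)^{2} = 0^{2} = 0$)
$s{\left(d \right)} = - \frac{d}{16 + d}$ ($s{\left(d \right)} = - \frac{\left(d + d\right) \frac{1}{d + 16}}{2} = - \frac{2 d \frac{1}{16 + d}}{2} = - \frac{d}{16 + d}$)
$W{\left(q,B \right)} = 139$
$\frac{1}{W{\left(s{\left(-1 \right)},-8 \right)} + N{\left(238 \right)}} = \frac{1}{139 + 0} = \frac{1}{139}$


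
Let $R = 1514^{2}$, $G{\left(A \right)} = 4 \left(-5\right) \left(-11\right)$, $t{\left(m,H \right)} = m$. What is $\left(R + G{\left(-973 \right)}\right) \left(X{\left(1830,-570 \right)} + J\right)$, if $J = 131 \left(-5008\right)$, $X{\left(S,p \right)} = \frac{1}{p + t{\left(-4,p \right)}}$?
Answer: $- \frac{61661332374432}{41} \approx -1.5039 \cdot 10^{12}$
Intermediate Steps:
$G{\left(A \right)} = 220$ ($G{\left(A \right)} = \left(-20\right) \left(-11\right) = 220$)
$X{\left(S,p \right)} = \frac{1}{-4 + p}$ ($X{\left(S,p \right)} = \frac{1}{p - 4} = \frac{1}{-4 + p}$)
$R = 2292196$
$J = -656048$
$\left(R + G{\left(-973 \right)}\right) \left(X{\left(1830,-570 \right)} + J\right) = \left(2292196 + 220\right) \left(\frac{1}{-4 - 570} - 656048\right) = 2292416 \left(\frac{1}{-574} - 656048\right) = 2292416 \left(- \frac{1}{574} - 656048\right) = 2292416 \left(- \frac{376571553}{574}\right) = - \frac{61661332374432}{41}$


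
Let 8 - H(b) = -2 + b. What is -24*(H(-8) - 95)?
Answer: 1848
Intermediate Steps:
H(b) = 10 - b (H(b) = 8 - (-2 + b) = 8 + (2 - b) = 10 - b)
-24*(H(-8) - 95) = -24*((10 - 1*(-8)) - 95) = -24*((10 + 8) - 95) = -24*(18 - 95) = -24*(-77) = 1848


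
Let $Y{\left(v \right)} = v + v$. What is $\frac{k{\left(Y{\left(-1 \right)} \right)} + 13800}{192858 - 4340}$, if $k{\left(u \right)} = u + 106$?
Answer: $\frac{632}{8569} \approx 0.073754$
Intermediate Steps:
$Y{\left(v \right)} = 2 v$
$k{\left(u \right)} = 106 + u$
$\frac{k{\left(Y{\left(-1 \right)} \right)} + 13800}{192858 - 4340} = \frac{\left(106 + 2 \left(-1\right)\right) + 13800}{192858 - 4340} = \frac{\left(106 - 2\right) + 13800}{192858 - 4340} = \frac{104 + 13800}{192858 - 4340} = \frac{13904}{188518} = 13904 \cdot \frac{1}{188518} = \frac{632}{8569}$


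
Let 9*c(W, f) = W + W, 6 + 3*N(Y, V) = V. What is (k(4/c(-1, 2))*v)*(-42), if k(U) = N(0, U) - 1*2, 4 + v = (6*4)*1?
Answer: 8400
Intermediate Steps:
N(Y, V) = -2 + V/3
c(W, f) = 2*W/9 (c(W, f) = (W + W)/9 = (2*W)/9 = 2*W/9)
v = 20 (v = -4 + (6*4)*1 = -4 + 24*1 = -4 + 24 = 20)
k(U) = -4 + U/3 (k(U) = (-2 + U/3) - 1*2 = (-2 + U/3) - 2 = -4 + U/3)
(k(4/c(-1, 2))*v)*(-42) = ((-4 + (4/(((2/9)*(-1))))/3)*20)*(-42) = ((-4 + (4/(-2/9))/3)*20)*(-42) = ((-4 + (4*(-9/2))/3)*20)*(-42) = ((-4 + (⅓)*(-18))*20)*(-42) = ((-4 - 6)*20)*(-42) = -10*20*(-42) = -200*(-42) = 8400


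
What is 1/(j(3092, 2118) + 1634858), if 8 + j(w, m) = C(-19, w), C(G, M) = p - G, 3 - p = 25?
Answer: 1/1634847 ≈ 6.1168e-7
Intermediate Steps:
p = -22 (p = 3 - 1*25 = 3 - 25 = -22)
C(G, M) = -22 - G
j(w, m) = -11 (j(w, m) = -8 + (-22 - 1*(-19)) = -8 + (-22 + 19) = -8 - 3 = -11)
1/(j(3092, 2118) + 1634858) = 1/(-11 + 1634858) = 1/1634847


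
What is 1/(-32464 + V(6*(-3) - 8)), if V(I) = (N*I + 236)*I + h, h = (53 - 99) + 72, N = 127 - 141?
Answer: -1/48038 ≈ -2.0817e-5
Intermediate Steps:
N = -14
h = 26 (h = -46 + 72 = 26)
V(I) = 26 + I*(236 - 14*I) (V(I) = (-14*I + 236)*I + 26 = (236 - 14*I)*I + 26 = I*(236 - 14*I) + 26 = 26 + I*(236 - 14*I))
1/(-32464 + V(6*(-3) - 8)) = 1/(-32464 + (26 - 14*(6*(-3) - 8)² + 236*(6*(-3) - 8))) = 1/(-32464 + (26 - 14*(-18 - 8)² + 236*(-18 - 8))) = 1/(-32464 + (26 - 14*(-26)² + 236*(-26))) = 1/(-32464 + (26 - 14*676 - 6136)) = 1/(-32464 + (26 - 9464 - 6136)) = 1/(-32464 - 15574) = 1/(-48038) = -1/48038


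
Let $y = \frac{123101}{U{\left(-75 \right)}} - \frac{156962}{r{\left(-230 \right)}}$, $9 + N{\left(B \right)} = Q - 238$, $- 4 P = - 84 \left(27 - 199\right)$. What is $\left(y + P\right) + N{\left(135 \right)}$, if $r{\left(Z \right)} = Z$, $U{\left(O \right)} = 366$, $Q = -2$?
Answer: $- \frac{119628829}{42090} \approx -2842.2$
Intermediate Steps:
$P = -3612$ ($P = - \frac{\left(-84\right) \left(27 - 199\right)}{4} = - \frac{\left(-84\right) \left(-172\right)}{4} = \left(- \frac{1}{4}\right) 14448 = -3612$)
$N{\left(B \right)} = -249$ ($N{\left(B \right)} = -9 - 240 = -249$)
$y = \frac{42880661}{42090}$ ($y = \frac{123101}{366} - \frac{156962}{-230} = 123101 \cdot \frac{1}{366} - - \frac{78481}{115} = \frac{123101}{366} + \frac{78481}{115} = \frac{42880661}{42090} \approx 1018.8$)
$\left(y + P\right) + N{\left(135 \right)} = \left(\frac{42880661}{42090} - 3612\right) - 249 = - \frac{109148419}{42090} - 249 = - \frac{119628829}{42090}$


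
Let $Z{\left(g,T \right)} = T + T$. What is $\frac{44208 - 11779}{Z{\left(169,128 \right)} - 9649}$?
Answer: $- \frac{32429}{9393} \approx -3.4525$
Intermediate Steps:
$Z{\left(g,T \right)} = 2 T$
$\frac{44208 - 11779}{Z{\left(169,128 \right)} - 9649} = \frac{44208 - 11779}{2 \cdot 128 - 9649} = \frac{32429}{256 - 9649} = \frac{32429}{-9393} = 32429 \left(- \frac{1}{9393}\right) = - \frac{32429}{9393}$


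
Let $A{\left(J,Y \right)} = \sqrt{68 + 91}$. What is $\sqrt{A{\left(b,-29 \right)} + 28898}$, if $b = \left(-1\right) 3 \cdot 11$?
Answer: $\sqrt{28898 + \sqrt{159}} \approx 170.03$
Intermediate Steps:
$b = -33$ ($b = \left(-3\right) 11 = -33$)
$A{\left(J,Y \right)} = \sqrt{159}$
$\sqrt{A{\left(b,-29 \right)} + 28898} = \sqrt{\sqrt{159} + 28898} = \sqrt{28898 + \sqrt{159}}$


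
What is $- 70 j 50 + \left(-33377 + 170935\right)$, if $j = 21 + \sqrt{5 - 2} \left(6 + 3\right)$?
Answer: $64058 - 31500 \sqrt{3} \approx 9498.4$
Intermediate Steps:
$j = 21 + 9 \sqrt{3}$ ($j = 21 + \sqrt{3} \cdot 9 = 21 + 9 \sqrt{3} \approx 36.588$)
$- 70 j 50 + \left(-33377 + 170935\right) = - 70 \left(21 + 9 \sqrt{3}\right) 50 + \left(-33377 + 170935\right) = \left(-1470 - 630 \sqrt{3}\right) 50 + 137558 = \left(-73500 - 31500 \sqrt{3}\right) + 137558 = 64058 - 31500 \sqrt{3}$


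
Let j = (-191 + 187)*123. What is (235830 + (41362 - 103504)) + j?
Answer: 173196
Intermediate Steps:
j = -492 (j = -4*123 = -492)
(235830 + (41362 - 103504)) + j = (235830 + (41362 - 103504)) - 492 = (235830 - 62142) - 492 = 173688 - 492 = 173196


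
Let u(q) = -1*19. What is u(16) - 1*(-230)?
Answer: 211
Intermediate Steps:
u(q) = -19
u(16) - 1*(-230) = -19 - 1*(-230) = -19 + 230 = 211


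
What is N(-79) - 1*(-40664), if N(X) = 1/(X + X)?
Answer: 6424911/158 ≈ 40664.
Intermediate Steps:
N(X) = 1/(2*X)
N(-79) - 1*(-40664) = (½)/(-79) - 1*(-40664) = (½)*(-1/79) + 40664 = -1/158 + 40664 = 6424911/158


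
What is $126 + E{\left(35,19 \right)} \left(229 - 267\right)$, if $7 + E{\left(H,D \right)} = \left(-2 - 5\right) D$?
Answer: $5446$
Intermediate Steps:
$E{\left(H,D \right)} = -7 - 7 D$ ($E{\left(H,D \right)} = -7 + \left(-2 - 5\right) D = -7 - 7 D$)
$126 + E{\left(35,19 \right)} \left(229 - 267\right) = 126 + \left(-7 - 133\right) \left(229 - 267\right) = 126 + \left(-7 - 133\right) \left(-38\right) = 126 - -5320 = 126 + 5320 = 5446$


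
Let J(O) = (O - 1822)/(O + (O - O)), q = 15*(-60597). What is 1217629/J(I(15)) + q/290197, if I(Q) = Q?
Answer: -5301926725380/524385979 ≈ -10111.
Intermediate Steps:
q = -908955
J(O) = (-1822 + O)/O (J(O) = (-1822 + O)/(O + 0) = (-1822 + O)/O)
1217629/J(I(15)) + q/290197 = 1217629/(((-1822 + 15)/15)) - 908955/290197 = 1217629/(((1/15)*(-1807))) - 908955*1/290197 = 1217629/(-1807/15) - 908955/290197 = 1217629*(-15/1807) - 908955/290197 = -18264435/1807 - 908955/290197 = -5301926725380/524385979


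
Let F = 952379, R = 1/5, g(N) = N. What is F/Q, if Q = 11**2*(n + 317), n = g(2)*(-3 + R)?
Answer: 4761895/188397 ≈ 25.276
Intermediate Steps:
R = 1/5 (R = 1*(1/5) = 1/5 ≈ 0.20000)
n = -28/5 (n = 2*(-3 + 1/5) = 2*(-14/5) = -28/5 ≈ -5.6000)
Q = 188397/5 (Q = 11**2*(-28/5 + 317) = 121*(1557/5) = 188397/5 ≈ 37679.)
F/Q = 952379/(188397/5) = 952379*(5/188397) = 4761895/188397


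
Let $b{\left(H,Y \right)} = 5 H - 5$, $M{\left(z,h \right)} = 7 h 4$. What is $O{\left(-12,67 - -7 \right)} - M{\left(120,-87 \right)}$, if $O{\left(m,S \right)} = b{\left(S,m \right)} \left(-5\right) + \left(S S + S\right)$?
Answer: $6161$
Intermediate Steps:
$M{\left(z,h \right)} = 28 h$
$b{\left(H,Y \right)} = -5 + 5 H$
$O{\left(m,S \right)} = 25 + S^{2} - 24 S$ ($O{\left(m,S \right)} = \left(-5 + 5 S\right) \left(-5\right) + \left(S S + S\right) = \left(25 - 25 S\right) + \left(S^{2} + S\right) = \left(25 - 25 S\right) + \left(S + S^{2}\right) = 25 + S^{2} - 24 S$)
$O{\left(-12,67 - -7 \right)} - M{\left(120,-87 \right)} = \left(25 + \left(67 - -7\right)^{2} - 24 \left(67 - -7\right)\right) - 28 \left(-87\right) = \left(25 + \left(67 + 7\right)^{2} - 24 \left(67 + 7\right)\right) - -2436 = \left(25 + 74^{2} - 1776\right) + 2436 = \left(25 + 5476 - 1776\right) + 2436 = 3725 + 2436 = 6161$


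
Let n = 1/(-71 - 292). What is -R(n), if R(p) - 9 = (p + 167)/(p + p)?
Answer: 30301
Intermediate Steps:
n = -1/363 (n = 1/(-363) = -1/363 ≈ -0.0027548)
R(p) = 9 + (167 + p)/(2*p) (R(p) = 9 + (p + 167)/(p + p) = 9 + (167 + p)/((2*p)) = 9 + (167 + p)*(1/(2*p)) = 9 + (167 + p)/(2*p))
-R(n) = -(167 + 19*(-1/363))/(2*(-1/363)) = -(-363)*(167 - 19/363)/2 = -(-363)*60602/(2*363) = -1*(-30301) = 30301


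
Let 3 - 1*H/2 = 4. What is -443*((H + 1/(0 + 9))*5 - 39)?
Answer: 193148/9 ≈ 21461.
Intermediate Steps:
H = -2 (H = 6 - 2*4 = 6 - 8 = -2)
-443*((H + 1/(0 + 9))*5 - 39) = -443*((-2 + 1/(0 + 9))*5 - 39) = -443*((-2 + 1/9)*5 - 39) = -443*((-2 + ⅑)*5 - 39) = -443*(-17/9*5 - 39) = -443*(-85/9 - 39) = -443*(-436/9) = 193148/9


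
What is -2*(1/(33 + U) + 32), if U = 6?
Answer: -2498/39 ≈ -64.051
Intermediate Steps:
-2*(1/(33 + U) + 32) = -2*(1/(33 + 6) + 32) = -2*(1/39 + 32) = -2*1249/39 = -2498/39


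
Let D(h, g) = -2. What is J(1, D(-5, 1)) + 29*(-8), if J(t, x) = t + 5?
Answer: -226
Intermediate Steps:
J(t, x) = 5 + t
J(1, D(-5, 1)) + 29*(-8) = (5 + 1) + 29*(-8) = 6 - 232 = -226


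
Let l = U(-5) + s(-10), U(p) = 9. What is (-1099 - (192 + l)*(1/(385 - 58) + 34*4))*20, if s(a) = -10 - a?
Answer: -61989640/109 ≈ -5.6871e+5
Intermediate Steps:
l = 9 (l = 9 + (-10 - 1*(-10)) = 9 + (-10 + 10) = 9 + 0 = 9)
(-1099 - (192 + l)*(1/(385 - 58) + 34*4))*20 = (-1099 - (192 + 9)*(1/(385 - 58) + 34*4))*20 = (-1099 - 201*(1/327 + 136))*20 = (-1099 - 201*44473/327)*20 = (-1099 - 1*2979691/109)*20 = (-1099 - 2979691/109)*20 = -3099482/109*20 = -61989640/109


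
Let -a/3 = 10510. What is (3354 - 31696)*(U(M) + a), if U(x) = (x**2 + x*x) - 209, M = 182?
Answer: -978054078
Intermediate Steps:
a = -31530 (a = -3*10510 = -31530)
U(x) = -209 + 2*x**2 (U(x) = (x**2 + x**2) - 209 = 2*x**2 - 209 = -209 + 2*x**2)
(3354 - 31696)*(U(M) + a) = (3354 - 31696)*((-209 + 2*182**2) - 31530) = -28342*((-209 + 2*33124) - 31530) = -28342*((-209 + 66248) - 31530) = -28342*(66039 - 31530) = -28342*34509 = -978054078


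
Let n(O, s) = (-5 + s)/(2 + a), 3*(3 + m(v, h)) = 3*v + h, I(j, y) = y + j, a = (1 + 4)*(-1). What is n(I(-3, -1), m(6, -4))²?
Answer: 100/81 ≈ 1.2346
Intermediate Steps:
a = -5 (a = 5*(-1) = -5)
I(j, y) = j + y
m(v, h) = -3 + v + h/3 (m(v, h) = -3 + (3*v + h)/3 = -3 + (h + 3*v)/3 = -3 + (v + h/3) = -3 + v + h/3)
n(O, s) = 5/3 - s/3 (n(O, s) = (-5 + s)/(2 - 5) = (-5 + s)/(-3) = (-5 + s)*(-⅓) = 5/3 - s/3)
n(I(-3, -1), m(6, -4))² = (5/3 - (-3 + 6 + (⅓)*(-4))/3)² = (5/3 - (-3 + 6 - 4/3)/3)² = (5/3 - ⅓*5/3)² = (5/3 - 5/9)² = (10/9)² = 100/81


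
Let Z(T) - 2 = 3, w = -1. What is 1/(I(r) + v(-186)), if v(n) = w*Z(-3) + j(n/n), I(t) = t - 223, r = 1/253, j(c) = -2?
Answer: -253/58189 ≈ -0.0043479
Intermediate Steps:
r = 1/253 ≈ 0.0039526
Z(T) = 5 (Z(T) = 2 + 3 = 5)
I(t) = -223 + t
v(n) = -7 (v(n) = -1*5 - 2 = -5 - 2 = -7)
1/(I(r) + v(-186)) = 1/((-223 + 1/253) - 7) = 1/(-56418/253 - 7) = 1/(-58189/253) = -253/58189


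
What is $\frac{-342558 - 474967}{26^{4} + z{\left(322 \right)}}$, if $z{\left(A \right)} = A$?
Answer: $- \frac{817525}{457298} \approx -1.7877$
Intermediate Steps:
$\frac{-342558 - 474967}{26^{4} + z{\left(322 \right)}} = \frac{-342558 - 474967}{26^{4} + 322} = - \frac{817525}{456976 + 322} = - \frac{817525}{457298}$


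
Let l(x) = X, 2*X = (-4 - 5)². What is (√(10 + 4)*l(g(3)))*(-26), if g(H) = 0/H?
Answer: -1053*√14 ≈ -3940.0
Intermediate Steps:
X = 81/2 (X = (-4 - 5)²/2 = (½)*(-9)² = (½)*81 = 81/2 ≈ 40.500)
g(H) = 0
l(x) = 81/2
(√(10 + 4)*l(g(3)))*(-26) = (√(10 + 4)*(81/2))*(-26) = (√14*(81/2))*(-26) = (81*√14/2)*(-26) = -1053*√14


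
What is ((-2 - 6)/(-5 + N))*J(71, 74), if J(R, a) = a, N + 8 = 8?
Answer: 592/5 ≈ 118.40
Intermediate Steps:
N = 0 (N = -8 + 8 = 0)
((-2 - 6)/(-5 + N))*J(71, 74) = ((-2 - 6)/(-5 + 0))*74 = -8/(-5)*74 = -8*(-⅕)*74 = (8/5)*74 = 592/5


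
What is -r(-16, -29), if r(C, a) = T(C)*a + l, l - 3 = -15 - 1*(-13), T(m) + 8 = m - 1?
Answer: -726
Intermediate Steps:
T(m) = -9 + m (T(m) = -8 + (m - 1) = -8 + (-1 + m) = -9 + m)
l = 1 (l = 3 + (-15 - 1*(-13)) = 3 + (-15 + 13) = 3 - 2 = 1)
r(C, a) = 1 + a*(-9 + C) (r(C, a) = (-9 + C)*a + 1 = a*(-9 + C) + 1 = 1 + a*(-9 + C))
-r(-16, -29) = -(1 - 29*(-9 - 16)) = -(1 - 29*(-25)) = -(1 + 725) = -1*726 = -726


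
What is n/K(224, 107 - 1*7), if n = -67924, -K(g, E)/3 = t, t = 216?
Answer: 16981/162 ≈ 104.82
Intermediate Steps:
K(g, E) = -648 (K(g, E) = -3*216 = -648)
n/K(224, 107 - 1*7) = -67924/(-648) = -67924*(-1/648) = 16981/162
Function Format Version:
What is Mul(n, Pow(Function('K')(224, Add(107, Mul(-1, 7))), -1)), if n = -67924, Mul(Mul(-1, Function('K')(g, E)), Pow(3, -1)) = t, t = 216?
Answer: Rational(16981, 162) ≈ 104.82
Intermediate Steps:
Function('K')(g, E) = -648 (Function('K')(g, E) = Mul(-3, 216) = -648)
Mul(n, Pow(Function('K')(224, Add(107, Mul(-1, 7))), -1)) = Mul(-67924, Pow(-648, -1)) = Mul(-67924, Rational(-1, 648)) = Rational(16981, 162)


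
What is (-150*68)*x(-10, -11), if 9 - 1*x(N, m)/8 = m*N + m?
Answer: 7344000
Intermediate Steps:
x(N, m) = 72 - 8*m - 8*N*m (x(N, m) = 72 - 8*(m*N + m) = 72 - 8*(N*m + m) = 72 - 8*(m + N*m) = 72 + (-8*m - 8*N*m) = 72 - 8*m - 8*N*m)
(-150*68)*x(-10, -11) = (-150*68)*(72 - 8*(-11) - 8*(-10)*(-11)) = -10200*(72 + 88 - 880) = -10200*(-720) = 7344000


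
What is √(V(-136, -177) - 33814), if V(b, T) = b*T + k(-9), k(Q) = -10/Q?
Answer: 2*I*√21917/3 ≈ 98.696*I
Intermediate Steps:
V(b, T) = 10/9 + T*b (V(b, T) = b*T - 10/(-9) = T*b - 10*(-⅑) = T*b + 10/9 = 10/9 + T*b)
√(V(-136, -177) - 33814) = √((10/9 - 177*(-136)) - 33814) = √((10/9 + 24072) - 33814) = √(216658/9 - 33814) = √(-87668/9) = 2*I*√21917/3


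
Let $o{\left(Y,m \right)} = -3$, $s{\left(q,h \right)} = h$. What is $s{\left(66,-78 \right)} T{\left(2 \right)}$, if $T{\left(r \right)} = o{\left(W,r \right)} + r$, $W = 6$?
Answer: $78$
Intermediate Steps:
$T{\left(r \right)} = -3 + r$
$s{\left(66,-78 \right)} T{\left(2 \right)} = - 78 \left(-3 + 2\right) = \left(-78\right) \left(-1\right) = 78$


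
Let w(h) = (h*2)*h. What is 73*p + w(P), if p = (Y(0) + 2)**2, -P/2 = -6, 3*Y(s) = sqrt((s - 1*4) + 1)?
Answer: 1667/3 + 292*I*sqrt(3)/3 ≈ 555.67 + 168.59*I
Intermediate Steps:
Y(s) = sqrt(-3 + s)/3 (Y(s) = sqrt((s - 1*4) + 1)/3 = sqrt((s - 4) + 1)/3 = sqrt((-4 + s) + 1)/3 = sqrt(-3 + s)/3)
P = 12 (P = -2*(-6) = 12)
p = (2 + I*sqrt(3)/3)**2 (p = (sqrt(-3 + 0)/3 + 2)**2 = (sqrt(-3)/3 + 2)**2 = ((I*sqrt(3))/3 + 2)**2 = (I*sqrt(3)/3 + 2)**2 = (2 + I*sqrt(3)/3)**2 ≈ 3.6667 + 2.3094*I)
w(h) = 2*h**2 (w(h) = (2*h)*h = 2*h**2)
73*p + w(P) = 73*((6 + I*sqrt(3))**2/9) + 2*12**2 = 73*(6 + I*sqrt(3))**2/9 + 2*144 = 73*(6 + I*sqrt(3))**2/9 + 288 = 288 + 73*(6 + I*sqrt(3))**2/9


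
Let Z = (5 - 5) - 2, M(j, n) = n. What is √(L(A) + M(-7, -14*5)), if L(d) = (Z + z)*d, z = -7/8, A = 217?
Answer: I*√11102/4 ≈ 26.341*I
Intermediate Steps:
z = -7/8 (z = -7*⅛ = -7/8 ≈ -0.87500)
Z = -2 (Z = 0 - 2 = -2)
L(d) = -23*d/8 (L(d) = (-2 - 7/8)*d = -23*d/8)
√(L(A) + M(-7, -14*5)) = √(-23/8*217 - 14*5) = √(-4991/8 - 70) = √(-5551/8) = I*√11102/4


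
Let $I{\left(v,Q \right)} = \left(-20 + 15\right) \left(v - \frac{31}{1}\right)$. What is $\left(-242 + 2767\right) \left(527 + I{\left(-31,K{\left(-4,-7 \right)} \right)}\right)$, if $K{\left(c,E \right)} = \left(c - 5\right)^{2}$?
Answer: $2113425$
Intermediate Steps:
$K{\left(c,E \right)} = \left(-5 + c\right)^{2}$
$I{\left(v,Q \right)} = 155 - 5 v$ ($I{\left(v,Q \right)} = - 5 \left(v - 31\right) = - 5 \left(-31 + v\right) = 155 - 5 v$)
$\left(-242 + 2767\right) \left(527 + I{\left(-31,K{\left(-4,-7 \right)} \right)}\right) = \left(-242 + 2767\right) \left(527 + \left(155 - -155\right)\right) = 2525 \left(527 + \left(155 + 155\right)\right) = 2525 \left(527 + 310\right) = 2525 \cdot 837 = 2113425$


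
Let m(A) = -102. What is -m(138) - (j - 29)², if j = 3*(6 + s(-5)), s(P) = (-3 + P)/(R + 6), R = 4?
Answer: -1939/25 ≈ -77.560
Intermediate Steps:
s(P) = -3/10 + P/10 (s(P) = (-3 + P)/(4 + 6) = (-3 + P)/10 = (-3 + P)*(⅒) = -3/10 + P/10)
j = 78/5 (j = 3*(6 + (-3/10 + (⅒)*(-5))) = 3*(6 + (-3/10 - ½)) = 3*(6 - ⅘) = 3*(26/5) = 78/5 ≈ 15.600)
-m(138) - (j - 29)² = -1*(-102) - (78/5 - 29)² = 102 - (-67/5)² = 102 - 1*4489/25 = 102 - 4489/25 = -1939/25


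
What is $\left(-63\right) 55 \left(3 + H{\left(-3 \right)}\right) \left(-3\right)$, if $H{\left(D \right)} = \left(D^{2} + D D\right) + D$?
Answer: $187110$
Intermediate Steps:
$H{\left(D \right)} = D + 2 D^{2}$ ($H{\left(D \right)} = \left(D^{2} + D^{2}\right) + D = 2 D^{2} + D = D + 2 D^{2}$)
$\left(-63\right) 55 \left(3 + H{\left(-3 \right)}\right) \left(-3\right) = \left(-63\right) 55 \left(3 - 3 \left(1 + 2 \left(-3\right)\right)\right) \left(-3\right) = - 3465 \left(3 - 3 \left(1 - 6\right)\right) \left(-3\right) = - 3465 \left(3 - -15\right) \left(-3\right) = - 3465 \left(3 + 15\right) \left(-3\right) = - 3465 \cdot 18 \left(-3\right) = \left(-3465\right) \left(-54\right) = 187110$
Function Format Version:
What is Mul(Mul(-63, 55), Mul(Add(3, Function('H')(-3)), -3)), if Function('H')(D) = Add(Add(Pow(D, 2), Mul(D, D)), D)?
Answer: 187110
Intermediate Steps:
Function('H')(D) = Add(D, Mul(2, Pow(D, 2))) (Function('H')(D) = Add(Add(Pow(D, 2), Pow(D, 2)), D) = Add(Mul(2, Pow(D, 2)), D) = Add(D, Mul(2, Pow(D, 2))))
Mul(Mul(-63, 55), Mul(Add(3, Function('H')(-3)), -3)) = Mul(Mul(-63, 55), Mul(Add(3, Mul(-3, Add(1, Mul(2, -3)))), -3)) = Mul(-3465, Mul(Add(3, Mul(-3, Add(1, -6))), -3)) = Mul(-3465, Mul(Add(3, Mul(-3, -5)), -3)) = Mul(-3465, Mul(Add(3, 15), -3)) = Mul(-3465, Mul(18, -3)) = Mul(-3465, -54) = 187110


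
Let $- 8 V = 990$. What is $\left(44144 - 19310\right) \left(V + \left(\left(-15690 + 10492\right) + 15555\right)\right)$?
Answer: $\frac{508265061}{2} \approx 2.5413 \cdot 10^{8}$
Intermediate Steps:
$V = - \frac{495}{4}$ ($V = \left(- \frac{1}{8}\right) 990 = - \frac{495}{4} \approx -123.75$)
$\left(44144 - 19310\right) \left(V + \left(\left(-15690 + 10492\right) + 15555\right)\right) = \left(44144 - 19310\right) \left(- \frac{495}{4} + \left(\left(-15690 + 10492\right) + 15555\right)\right) = 24834 \left(- \frac{495}{4} + \left(-5198 + 15555\right)\right) = 24834 \left(- \frac{495}{4} + 10357\right) = 24834 \cdot \frac{40933}{4} = \frac{508265061}{2}$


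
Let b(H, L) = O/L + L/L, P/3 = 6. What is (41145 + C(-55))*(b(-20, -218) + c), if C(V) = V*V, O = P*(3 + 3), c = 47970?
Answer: 230955433450/109 ≈ 2.1189e+9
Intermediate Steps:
P = 18 (P = 3*6 = 18)
O = 108 (O = 18*(3 + 3) = 18*6 = 108)
C(V) = V²
b(H, L) = 1 + 108/L (b(H, L) = 108/L + L/L = 108/L + 1 = 1 + 108/L)
(41145 + C(-55))*(b(-20, -218) + c) = (41145 + (-55)²)*((108 - 218)/(-218) + 47970) = (41145 + 3025)*(-1/218*(-110) + 47970) = 44170*(55/109 + 47970) = 44170*(5228785/109) = 230955433450/109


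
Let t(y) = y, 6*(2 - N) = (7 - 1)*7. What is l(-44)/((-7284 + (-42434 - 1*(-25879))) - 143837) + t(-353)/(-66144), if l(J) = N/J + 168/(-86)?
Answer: 779284885/145720280992 ≈ 0.0053478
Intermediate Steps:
N = -5 (N = 2 - (7 - 1)*7/6 = 2 - 7 = -5)
l(J) = -84/43 - 5/J (l(J) = -5/J + 168/(-86) = -5/J + 168*(-1/86) = -5/J - 84/43 = -84/43 - 5/J)
l(-44)/((-7284 + (-42434 - 1*(-25879))) - 143837) + t(-353)/(-66144) = (-84/43 - 5/(-44))/((-7284 + (-42434 - 1*(-25879))) - 143837) - 353/(-66144) = (-84/43 - 5*(-1/44))/((-7284 + (-42434 + 25879)) - 143837) - 353*(-1/66144) = (-84/43 + 5/44)/((-7284 - 16555) - 143837) + 353/66144 = -3481/(1892*(-23839 - 143837)) + 353/66144 = -3481/1892/(-167676) + 353/66144 = -3481/1892*(-1/167676) + 353/66144 = 3481/317242992 + 353/66144 = 779284885/145720280992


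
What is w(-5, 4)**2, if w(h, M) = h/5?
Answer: 1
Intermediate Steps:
w(h, M) = h/5 (w(h, M) = h*(1/5) = h/5)
w(-5, 4)**2 = ((1/5)*(-5))**2 = (-1)**2 = 1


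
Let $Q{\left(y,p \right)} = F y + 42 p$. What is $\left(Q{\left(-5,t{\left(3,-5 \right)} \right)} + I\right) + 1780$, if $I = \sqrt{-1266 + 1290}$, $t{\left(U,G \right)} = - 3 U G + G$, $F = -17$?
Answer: $3545 + 2 \sqrt{6} \approx 3549.9$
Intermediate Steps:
$t{\left(U,G \right)} = G - 3 G U$ ($t{\left(U,G \right)} = - 3 G U + G = G - 3 G U$)
$I = 2 \sqrt{6}$ ($I = \sqrt{24} = 2 \sqrt{6} \approx 4.899$)
$Q{\left(y,p \right)} = - 17 y + 42 p$
$\left(Q{\left(-5,t{\left(3,-5 \right)} \right)} + I\right) + 1780 = \left(\left(\left(-17\right) \left(-5\right) + 42 \left(- 5 \left(1 - 9\right)\right)\right) + 2 \sqrt{6}\right) + 1780 = \left(\left(85 + 42 \left(- 5 \left(1 - 9\right)\right)\right) + 2 \sqrt{6}\right) + 1780 = \left(\left(85 + 42 \left(\left(-5\right) \left(-8\right)\right)\right) + 2 \sqrt{6}\right) + 1780 = \left(\left(85 + 42 \cdot 40\right) + 2 \sqrt{6}\right) + 1780 = \left(\left(85 + 1680\right) + 2 \sqrt{6}\right) + 1780 = \left(1765 + 2 \sqrt{6}\right) + 1780 = 3545 + 2 \sqrt{6}$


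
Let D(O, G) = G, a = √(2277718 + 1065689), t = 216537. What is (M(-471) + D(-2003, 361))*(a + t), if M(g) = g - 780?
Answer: -192717930 - 890*√3343407 ≈ -1.9435e+8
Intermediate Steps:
M(g) = -780 + g
a = √3343407 ≈ 1828.5
(M(-471) + D(-2003, 361))*(a + t) = ((-780 - 471) + 361)*(√3343407 + 216537) = (-1251 + 361)*(216537 + √3343407) = -890*(216537 + √3343407) = -192717930 - 890*√3343407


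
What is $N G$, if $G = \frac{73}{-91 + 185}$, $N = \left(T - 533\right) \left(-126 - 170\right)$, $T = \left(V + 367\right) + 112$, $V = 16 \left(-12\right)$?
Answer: $\frac{2657784}{47} \approx 56549.0$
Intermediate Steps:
$V = -192$
$T = 287$ ($T = \left(-192 + 367\right) + 112 = 175 + 112 = 287$)
$N = 72816$ ($N = \left(287 - 533\right) \left(-126 - 170\right) = \left(-246\right) \left(-296\right) = 72816$)
$G = \frac{73}{94} \approx 0.7766$
$N G = 72816 \cdot \frac{73}{94} = \frac{2657784}{47}$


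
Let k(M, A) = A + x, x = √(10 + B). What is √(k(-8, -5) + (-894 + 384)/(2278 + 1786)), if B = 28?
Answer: √(-1322705 + 258064*√38)/508 ≈ 1.0193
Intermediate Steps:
x = √38 (x = √(10 + 28) = √38 ≈ 6.1644)
k(M, A) = A + √38
√(k(-8, -5) + (-894 + 384)/(2278 + 1786)) = √((-5 + √38) + (-894 + 384)/(2278 + 1786)) = √((-5 + √38) - 510/4064) = √((-5 + √38) - 510*1/4064) = √((-5 + √38) - 255/2032) = √(-10415/2032 + √38)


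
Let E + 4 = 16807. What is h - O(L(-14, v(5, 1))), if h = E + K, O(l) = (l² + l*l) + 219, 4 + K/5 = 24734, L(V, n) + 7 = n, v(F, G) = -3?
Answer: 140034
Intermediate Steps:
E = 16803 (E = -4 + 16807 = 16803)
L(V, n) = -7 + n
K = 123650 (K = -20 + 5*24734 = -20 + 123670 = 123650)
O(l) = 219 + 2*l² (O(l) = (l² + l²) + 219 = 2*l² + 219 = 219 + 2*l²)
h = 140453 (h = 16803 + 123650 = 140453)
h - O(L(-14, v(5, 1))) = 140453 - (219 + 2*(-7 - 3)²) = 140453 - (219 + 2*(-10)²) = 140453 - (219 + 2*100) = 140453 - (219 + 200) = 140453 - 1*419 = 140453 - 419 = 140034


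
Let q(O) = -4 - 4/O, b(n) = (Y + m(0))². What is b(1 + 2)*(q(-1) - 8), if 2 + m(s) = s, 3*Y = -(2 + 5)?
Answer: -1352/9 ≈ -150.22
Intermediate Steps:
Y = -7/3 (Y = (-(2 + 5))/3 = (-1*7)/3 = (⅓)*(-7) = -7/3 ≈ -2.3333)
m(s) = -2 + s
b(n) = 169/9 (b(n) = (-7/3 + (-2 + 0))² = (-7/3 - 2)² = (-13/3)² = 169/9)
b(1 + 2)*(q(-1) - 8) = 169*((-4 - 4/(-1)) - 8)/9 = 169*((-4 - 4*(-1)) - 8)/9 = 169*((-4 + 4) - 8)/9 = 169*(0 - 8)/9 = (169/9)*(-8) = -1352/9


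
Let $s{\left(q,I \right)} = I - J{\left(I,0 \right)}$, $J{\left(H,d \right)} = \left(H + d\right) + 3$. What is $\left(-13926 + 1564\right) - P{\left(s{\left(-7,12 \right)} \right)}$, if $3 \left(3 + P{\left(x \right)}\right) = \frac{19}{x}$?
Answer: $- \frac{111212}{9} \approx -12357.0$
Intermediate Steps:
$J{\left(H,d \right)} = 3 + H + d$
$s{\left(q,I \right)} = -3$ ($s{\left(q,I \right)} = I - \left(3 + I + 0\right) = I - \left(3 + I\right) = -3$)
$P{\left(x \right)} = -3 + \frac{19}{3 x}$ ($P{\left(x \right)} = -3 + \frac{19 \frac{1}{x}}{3} = -3 + \frac{19}{3 x}$)
$\left(-13926 + 1564\right) - P{\left(s{\left(-7,12 \right)} \right)} = \left(-13926 + 1564\right) - \left(-3 + \frac{19}{3 \left(-3\right)}\right) = -12362 - \left(-3 + \frac{19}{3} \left(- \frac{1}{3}\right)\right) = -12362 - \left(-3 - \frac{19}{9}\right) = -12362 - - \frac{46}{9} = -12362 + \frac{46}{9} = - \frac{111212}{9}$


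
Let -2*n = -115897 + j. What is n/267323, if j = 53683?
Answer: 31107/267323 ≈ 0.11636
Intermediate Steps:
n = 31107 (n = -(-115897 + 53683)/2 = -1/2*(-62214) = 31107)
n/267323 = 31107/267323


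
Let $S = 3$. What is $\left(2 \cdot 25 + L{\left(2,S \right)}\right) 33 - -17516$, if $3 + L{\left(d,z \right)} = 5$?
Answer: $19232$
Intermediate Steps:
$L{\left(d,z \right)} = 2$ ($L{\left(d,z \right)} = -3 + 5 = 2$)
$\left(2 \cdot 25 + L{\left(2,S \right)}\right) 33 - -17516 = \left(2 \cdot 25 + 2\right) 33 - -17516 = \left(50 + 2\right) 33 + 17516 = 52 \cdot 33 + 17516 = 1716 + 17516 = 19232$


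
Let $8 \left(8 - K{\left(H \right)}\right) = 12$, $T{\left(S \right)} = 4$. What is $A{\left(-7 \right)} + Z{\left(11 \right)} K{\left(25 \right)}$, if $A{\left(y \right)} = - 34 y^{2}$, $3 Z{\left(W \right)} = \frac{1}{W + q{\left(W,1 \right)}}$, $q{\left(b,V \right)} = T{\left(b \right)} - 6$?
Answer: $- \frac{89951}{54} \approx -1665.8$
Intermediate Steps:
$K{\left(H \right)} = \frac{13}{2}$ ($K{\left(H \right)} = 8 - \frac{3}{2} = \frac{13}{2}$)
$q{\left(b,V \right)} = -2$ ($q{\left(b,V \right)} = 4 - 6 = -2$)
$Z{\left(W \right)} = \frac{1}{3 \left(-2 + W\right)}$ ($Z{\left(W \right)} = \frac{1}{3 \left(W - 2\right)} = \frac{1}{3 \left(-2 + W\right)}$)
$A{\left(-7 \right)} + Z{\left(11 \right)} K{\left(25 \right)} = - 34 \left(-7\right)^{2} + \frac{1}{3 \left(-2 + 11\right)} \frac{13}{2} = \left(-34\right) 49 + \frac{1}{3 \cdot 9} \cdot \frac{13}{2} = -1666 + \frac{1}{3} \cdot \frac{1}{9} \cdot \frac{13}{2} = -1666 + \frac{1}{27} \cdot \frac{13}{2} = -1666 + \frac{13}{54} = - \frac{89951}{54}$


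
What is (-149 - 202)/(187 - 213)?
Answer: 27/2 ≈ 13.500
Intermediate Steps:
(-149 - 202)/(187 - 213) = -351/(-26) = -351*(-1/26) = 27/2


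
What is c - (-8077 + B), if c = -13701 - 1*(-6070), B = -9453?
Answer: 9899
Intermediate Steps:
c = -7631 (c = -13701 + 6070 = -7631)
c - (-8077 + B) = -7631 - (-8077 - 9453) = -7631 - 1*(-17530) = -7631 + 17530 = 9899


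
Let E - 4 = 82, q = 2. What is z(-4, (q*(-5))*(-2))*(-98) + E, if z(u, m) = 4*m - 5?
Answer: -7264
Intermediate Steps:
z(u, m) = -5 + 4*m
E = 86 (E = 4 + 82 = 86)
z(-4, (q*(-5))*(-2))*(-98) + E = (-5 + 4*((2*(-5))*(-2)))*(-98) + 86 = (-5 + 4*(-10*(-2)))*(-98) + 86 = (-5 + 4*20)*(-98) + 86 = (-5 + 80)*(-98) + 86 = 75*(-98) + 86 = -7350 + 86 = -7264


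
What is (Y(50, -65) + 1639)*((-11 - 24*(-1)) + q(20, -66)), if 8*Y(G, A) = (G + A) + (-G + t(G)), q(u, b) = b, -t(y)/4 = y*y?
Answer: -161491/8 ≈ -20186.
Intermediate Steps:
t(y) = -4*y**2 (t(y) = -4*y*y = -4*y**2)
Y(G, A) = -G**2/2 + A/8 (Y(G, A) = ((G + A) + (-G - 4*G**2))/8 = ((A + G) + (-G - 4*G**2))/8 = (A - 4*G**2)/8 = -G**2/2 + A/8)
(Y(50, -65) + 1639)*((-11 - 24*(-1)) + q(20, -66)) = ((-1/2*50**2 + (1/8)*(-65)) + 1639)*((-11 - 24*(-1)) - 66) = ((-1/2*2500 - 65/8) + 1639)*((-11 + 24) - 66) = ((-1250 - 65/8) + 1639)*(13 - 66) = (-10065/8 + 1639)*(-53) = (3047/8)*(-53) = -161491/8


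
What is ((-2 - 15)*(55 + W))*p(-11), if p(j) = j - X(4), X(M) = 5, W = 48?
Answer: 28016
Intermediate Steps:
p(j) = -5 + j (p(j) = j - 1*5 = j - 5 = -5 + j)
((-2 - 15)*(55 + W))*p(-11) = ((-2 - 15)*(55 + 48))*(-5 - 11) = -17*103*(-16) = -1751*(-16) = 28016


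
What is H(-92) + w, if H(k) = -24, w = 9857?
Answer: 9833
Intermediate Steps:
H(-92) + w = -24 + 9857 = 9833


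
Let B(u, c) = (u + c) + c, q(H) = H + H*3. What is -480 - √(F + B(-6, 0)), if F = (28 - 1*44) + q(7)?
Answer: -480 - √6 ≈ -482.45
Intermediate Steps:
q(H) = 4*H (q(H) = H + 3*H = 4*H)
B(u, c) = u + 2*c (B(u, c) = (c + u) + c = u + 2*c)
F = 12 (F = (28 - 1*44) + 4*7 = (28 - 44) + 28 = -16 + 28 = 12)
-480 - √(F + B(-6, 0)) = -480 - √(12 + (-6 + 2*0)) = -480 - √(12 + (-6 + 0)) = -480 - √(12 - 6) = -480 - √6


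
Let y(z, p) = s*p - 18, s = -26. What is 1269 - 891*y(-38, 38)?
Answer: 897615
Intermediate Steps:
y(z, p) = -18 - 26*p (y(z, p) = -26*p - 18 = -18 - 26*p)
1269 - 891*y(-38, 38) = 1269 - 891*(-18 - 26*38) = 1269 - 891*(-18 - 988) = 1269 - 891*(-1006) = 1269 + 896346 = 897615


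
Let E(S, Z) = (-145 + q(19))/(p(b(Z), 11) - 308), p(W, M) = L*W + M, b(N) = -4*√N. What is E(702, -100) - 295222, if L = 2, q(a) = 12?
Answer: -27930618697/94609 - 10640*I/94609 ≈ -2.9522e+5 - 0.11246*I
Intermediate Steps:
p(W, M) = M + 2*W (p(W, M) = 2*W + M = M + 2*W)
E(S, Z) = -133/(-297 - 8*√Z) (E(S, Z) = (-145 + 12)/((11 + 2*(-4*√Z)) - 308) = -133/((11 - 8*√Z) - 308) = -133/(-297 - 8*√Z))
E(702, -100) - 295222 = 133/(297 + 8*√(-100)) - 295222 = 133/(297 + 8*(10*I)) - 295222 = 133/(297 + 80*I) - 295222 = 133*((297 - 80*I)/94609) - 295222 = 133*(297 - 80*I)/94609 - 295222 = -295222 + 133*(297 - 80*I)/94609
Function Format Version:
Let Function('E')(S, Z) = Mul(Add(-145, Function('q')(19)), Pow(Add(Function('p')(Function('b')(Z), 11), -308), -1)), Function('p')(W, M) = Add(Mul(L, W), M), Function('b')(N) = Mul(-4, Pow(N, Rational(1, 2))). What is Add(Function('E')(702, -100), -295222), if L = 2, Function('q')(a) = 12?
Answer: Add(Rational(-27930618697, 94609), Mul(Rational(-10640, 94609), I)) ≈ Add(-2.9522e+5, Mul(-0.11246, I))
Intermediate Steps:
Function('p')(W, M) = Add(M, Mul(2, W)) (Function('p')(W, M) = Add(Mul(2, W), M) = Add(M, Mul(2, W)))
Function('E')(S, Z) = Mul(-133, Pow(Add(-297, Mul(-8, Pow(Z, Rational(1, 2)))), -1)) (Function('E')(S, Z) = Mul(Add(-145, 12), Pow(Add(Add(11, Mul(2, Mul(-4, Pow(Z, Rational(1, 2))))), -308), -1)) = Mul(-133, Pow(Add(Add(11, Mul(-8, Pow(Z, Rational(1, 2)))), -308), -1)) = Mul(-133, Pow(Add(-297, Mul(-8, Pow(Z, Rational(1, 2)))), -1)))
Add(Function('E')(702, -100), -295222) = Add(Mul(133, Pow(Add(297, Mul(8, Pow(-100, Rational(1, 2)))), -1)), -295222) = Add(Mul(133, Pow(Add(297, Mul(8, Mul(10, I))), -1)), -295222) = Add(Mul(133, Pow(Add(297, Mul(80, I)), -1)), -295222) = Add(Mul(133, Mul(Rational(1, 94609), Add(297, Mul(-80, I)))), -295222) = Add(Mul(Rational(133, 94609), Add(297, Mul(-80, I))), -295222) = Add(-295222, Mul(Rational(133, 94609), Add(297, Mul(-80, I))))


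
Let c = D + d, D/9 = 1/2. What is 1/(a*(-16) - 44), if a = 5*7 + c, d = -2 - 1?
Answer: -1/628 ≈ -0.0015924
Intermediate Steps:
D = 9/2 (D = 9*(1/2) = 9*(1*(½)) = 9*(½) = 9/2 ≈ 4.5000)
d = -3
c = 3/2 (c = 9/2 - 3 = 3/2 ≈ 1.5000)
a = 73/2 (a = 5*7 + 3/2 = 35 + 3/2 = 73/2 ≈ 36.500)
1/(a*(-16) - 44) = 1/((73/2)*(-16) - 44) = 1/(-584 - 44) = 1/(-628) = -1/628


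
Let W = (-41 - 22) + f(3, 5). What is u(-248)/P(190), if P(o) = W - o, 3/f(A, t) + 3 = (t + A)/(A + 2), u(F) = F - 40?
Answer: 1008/893 ≈ 1.1288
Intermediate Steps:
u(F) = -40 + F
f(A, t) = 3/(-3 + (A + t)/(2 + A)) (f(A, t) = 3/(-3 + (t + A)/(A + 2)) = 3/(-3 + (A + t)/(2 + A)))
W = -456/7 (W = (-41 - 22) + 3*(2 + 3)/(-6 + 5 - 2*3) = -63 + 3*5/(-6 + 5 - 6) = -63 + 3*5/(-7) = -63 + 3*(-1/7)*5 = -63 - 15/7 = -456/7 ≈ -65.143)
P(o) = -456/7 - o
u(-248)/P(190) = (-40 - 248)/(-456/7 - 1*190) = -288/(-456/7 - 190) = -288/(-1786/7) = -288*(-7/1786) = 1008/893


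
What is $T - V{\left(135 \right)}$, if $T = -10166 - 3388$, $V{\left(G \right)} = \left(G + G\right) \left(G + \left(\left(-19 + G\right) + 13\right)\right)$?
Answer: $-84834$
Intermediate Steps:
$V{\left(G \right)} = 2 G \left(-6 + 2 G\right)$ ($V{\left(G \right)} = 2 G \left(G + \left(-6 + G\right)\right) = 2 G \left(-6 + 2 G\right)$)
$T = -13554$
$T - V{\left(135 \right)} = -13554 - 4 \cdot 135 \left(-3 + 135\right) = -13554 - 4 \cdot 135 \cdot 132 = -13554 - 71280 = -84834$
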